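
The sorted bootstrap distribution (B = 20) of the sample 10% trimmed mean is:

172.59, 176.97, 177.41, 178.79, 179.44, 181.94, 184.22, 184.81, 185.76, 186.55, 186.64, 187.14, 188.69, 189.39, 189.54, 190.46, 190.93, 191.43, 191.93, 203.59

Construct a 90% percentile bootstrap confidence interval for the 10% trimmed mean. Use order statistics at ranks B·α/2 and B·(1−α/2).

(172.59, 191.93)

α = 0.10; lower rank = 20 × 0.050 = 1; upper rank = 20 × 0.950 = 19.
The 1st smallest replicate is 172.59; the 19th is 191.93.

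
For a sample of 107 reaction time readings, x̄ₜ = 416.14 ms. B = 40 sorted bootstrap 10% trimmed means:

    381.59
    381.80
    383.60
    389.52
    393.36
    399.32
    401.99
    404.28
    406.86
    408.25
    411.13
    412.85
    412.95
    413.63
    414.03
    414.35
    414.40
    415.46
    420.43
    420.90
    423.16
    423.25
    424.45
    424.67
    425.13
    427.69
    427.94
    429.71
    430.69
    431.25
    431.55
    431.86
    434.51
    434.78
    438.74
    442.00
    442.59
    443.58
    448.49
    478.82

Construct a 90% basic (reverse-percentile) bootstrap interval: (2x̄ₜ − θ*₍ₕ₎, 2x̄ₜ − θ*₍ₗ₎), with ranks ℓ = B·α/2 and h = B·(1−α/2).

(388.70, 450.48)

Percentile endpoints at ranks 2 and 38: θ*₍2₎ = 381.80, θ*₍38₎ = 443.58.
Basic interval reflects these around x̄ₜ:
  lower = 2 × 416.14 − 443.58 = 388.70
  upper = 2 × 416.14 − 381.80 = 450.48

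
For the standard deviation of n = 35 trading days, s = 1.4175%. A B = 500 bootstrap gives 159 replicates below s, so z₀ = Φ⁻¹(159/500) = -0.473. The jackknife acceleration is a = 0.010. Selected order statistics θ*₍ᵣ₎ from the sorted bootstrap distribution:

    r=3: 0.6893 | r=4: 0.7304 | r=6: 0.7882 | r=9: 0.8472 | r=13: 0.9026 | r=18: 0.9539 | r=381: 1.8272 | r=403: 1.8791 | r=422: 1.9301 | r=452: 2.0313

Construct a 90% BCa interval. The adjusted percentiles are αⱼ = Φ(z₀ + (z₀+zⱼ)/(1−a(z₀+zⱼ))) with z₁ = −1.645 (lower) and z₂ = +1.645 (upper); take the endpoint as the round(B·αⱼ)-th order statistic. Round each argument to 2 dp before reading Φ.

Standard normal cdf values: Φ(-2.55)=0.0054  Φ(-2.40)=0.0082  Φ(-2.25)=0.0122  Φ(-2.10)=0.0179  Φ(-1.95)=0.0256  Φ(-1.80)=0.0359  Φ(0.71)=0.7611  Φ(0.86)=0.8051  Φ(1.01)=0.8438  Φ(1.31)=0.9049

Lower: z₀ + z₁ = -0.473 + (-1.645) = -2.118; 1 − a(z₀+z₁) = 1 − (0.010)(-2.118) = 1.0212; argument = -0.473 + (-2.118)/1.0212 = -2.5471 → -2.55.
α₁ = Φ(-2.55) = 0.0054; rank = round(500 × 0.0054) = 3; θ*₍3₎ = 0.6893.
Upper: z₀ + z₂ = 1.172; 1 − a(z₀+z₂) = 0.9883; argument = 0.7129 → 0.71; α₂ = 0.7611; rank = 381; θ*₍381₎ = 1.8272.

(0.6893, 1.8272)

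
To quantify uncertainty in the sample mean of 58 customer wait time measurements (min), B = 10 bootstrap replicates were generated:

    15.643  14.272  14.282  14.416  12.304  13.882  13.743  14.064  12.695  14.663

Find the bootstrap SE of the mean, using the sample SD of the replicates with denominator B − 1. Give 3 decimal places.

SE* = 0.950

Bootstrap SE is the standard deviation of the 10 replicate means.
Mean of replicates: (15.643 + 14.272 + 14.282 + 14.416 + 12.304 + 13.882 + 13.743 + 14.064 + 12.695 + 14.663) / 10 = 139.9640 / 10 = 13.9964
Sum of squared deviations: (+1.6466)² + (+0.2756)² + (+0.2856)² + (+0.4196)² + (−1.6924)² + (−0.1144)² + (−0.2534)² + (+0.0676)² + (−1.3014)² + (+0.6666)² = 8.1290
Variance = 8.1290 / 9 = 0.9032
SE* = √0.9032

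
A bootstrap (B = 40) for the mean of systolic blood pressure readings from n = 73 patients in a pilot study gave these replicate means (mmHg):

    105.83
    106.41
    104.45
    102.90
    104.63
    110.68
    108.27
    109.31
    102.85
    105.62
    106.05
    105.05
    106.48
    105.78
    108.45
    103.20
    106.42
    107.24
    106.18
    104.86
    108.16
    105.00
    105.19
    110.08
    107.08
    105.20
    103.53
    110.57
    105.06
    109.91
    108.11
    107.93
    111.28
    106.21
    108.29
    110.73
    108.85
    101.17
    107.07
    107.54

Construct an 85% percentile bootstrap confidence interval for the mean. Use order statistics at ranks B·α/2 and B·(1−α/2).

(102.90, 110.57)

Sorted replicates: 101.17, 102.85, 102.90, 103.20, 103.53, 104.45, 104.63, 104.86, 105.00, 105.05, 105.06, 105.19, 105.20, 105.62, 105.78, 105.83, 106.05, 106.18, 106.21, 106.41, 106.42, 106.48, 107.07, 107.08, 107.24, 107.54, 107.93, 108.11, 108.16, 108.27, 108.29, 108.45, 108.85, 109.31, 109.91, 110.08, 110.57, 110.68, 110.73, 111.28
α = 0.15; lower rank = 40 × 0.075 = 3; upper rank = 40 × 0.925 = 37.
The 3rd smallest replicate is 102.90; the 37th is 110.57.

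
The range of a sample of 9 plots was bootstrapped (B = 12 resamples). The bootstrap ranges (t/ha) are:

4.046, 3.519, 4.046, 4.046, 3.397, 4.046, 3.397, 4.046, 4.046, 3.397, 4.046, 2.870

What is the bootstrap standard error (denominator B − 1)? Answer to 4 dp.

SE* = 0.4061

Bootstrap SE is the standard deviation of the 12 replicate ranges.
Mean of replicates: (4.046 + 3.519 + 4.046 + 4.046 + 3.397 + 4.046 + 3.397 + 4.046 + 4.046 + 3.397 + 4.046 + 2.870) / 12 = 44.90200 / 12 = 3.74183
Sum of squared deviations: (+0.30417)² + (−0.22283)² + (+0.30417)² + (+0.30417)² + (−0.34483)² + (+0.30417)² + (−0.34483)² + (+0.30417)² + (+0.30417)² + (−0.34483)² + (+0.30417)² + (−0.87183)² = 1.81410
Variance = 1.81410 / 11 = 0.16492
SE* = √0.16492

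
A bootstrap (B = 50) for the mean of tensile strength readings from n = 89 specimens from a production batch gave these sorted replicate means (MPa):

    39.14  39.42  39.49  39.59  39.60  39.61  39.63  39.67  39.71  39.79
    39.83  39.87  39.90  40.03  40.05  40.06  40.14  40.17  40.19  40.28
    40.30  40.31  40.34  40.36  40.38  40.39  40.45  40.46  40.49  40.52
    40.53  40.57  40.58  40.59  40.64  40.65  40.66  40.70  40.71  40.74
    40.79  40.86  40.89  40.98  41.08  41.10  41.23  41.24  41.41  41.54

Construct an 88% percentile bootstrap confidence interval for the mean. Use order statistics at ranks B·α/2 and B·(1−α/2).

α = 0.12; lower rank = 50 × 0.060 = 3; upper rank = 50 × 0.940 = 47.
The 3rd smallest replicate is 39.49; the 47th is 41.23.

(39.49, 41.23)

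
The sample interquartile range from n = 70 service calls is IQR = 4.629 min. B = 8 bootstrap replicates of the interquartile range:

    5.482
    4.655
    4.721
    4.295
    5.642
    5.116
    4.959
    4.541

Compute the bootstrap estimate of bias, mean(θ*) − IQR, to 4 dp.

mean(θ*) = (5.482 + 4.655 + 4.721 + 4.295 + 5.642 + 5.116 + 4.959 + 4.541) / 8 = 4.92638
bias = 4.92638 − 4.629

bias = +0.2974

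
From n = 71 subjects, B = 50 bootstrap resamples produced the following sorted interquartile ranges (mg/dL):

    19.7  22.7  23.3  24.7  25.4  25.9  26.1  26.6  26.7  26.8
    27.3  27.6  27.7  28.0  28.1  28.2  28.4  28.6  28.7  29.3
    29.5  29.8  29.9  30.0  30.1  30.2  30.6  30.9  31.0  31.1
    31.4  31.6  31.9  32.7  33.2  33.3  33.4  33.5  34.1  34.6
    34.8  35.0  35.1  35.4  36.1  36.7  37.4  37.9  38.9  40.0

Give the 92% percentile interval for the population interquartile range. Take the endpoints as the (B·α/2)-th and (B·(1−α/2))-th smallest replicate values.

α = 0.08; lower rank = 50 × 0.040 = 2; upper rank = 50 × 0.960 = 48.
The 2nd smallest replicate is 22.7; the 48th is 37.9.

(22.7, 37.9)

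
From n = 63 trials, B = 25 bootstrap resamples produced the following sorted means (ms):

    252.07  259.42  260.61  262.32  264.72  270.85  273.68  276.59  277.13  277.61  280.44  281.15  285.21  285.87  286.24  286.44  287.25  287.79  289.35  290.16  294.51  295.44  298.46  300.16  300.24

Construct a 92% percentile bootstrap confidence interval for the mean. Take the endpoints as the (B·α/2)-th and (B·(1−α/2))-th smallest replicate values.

α = 0.08; lower rank = 25 × 0.040 = 1; upper rank = 25 × 0.960 = 24.
The 1st smallest replicate is 252.07; the 24th is 300.16.

(252.07, 300.16)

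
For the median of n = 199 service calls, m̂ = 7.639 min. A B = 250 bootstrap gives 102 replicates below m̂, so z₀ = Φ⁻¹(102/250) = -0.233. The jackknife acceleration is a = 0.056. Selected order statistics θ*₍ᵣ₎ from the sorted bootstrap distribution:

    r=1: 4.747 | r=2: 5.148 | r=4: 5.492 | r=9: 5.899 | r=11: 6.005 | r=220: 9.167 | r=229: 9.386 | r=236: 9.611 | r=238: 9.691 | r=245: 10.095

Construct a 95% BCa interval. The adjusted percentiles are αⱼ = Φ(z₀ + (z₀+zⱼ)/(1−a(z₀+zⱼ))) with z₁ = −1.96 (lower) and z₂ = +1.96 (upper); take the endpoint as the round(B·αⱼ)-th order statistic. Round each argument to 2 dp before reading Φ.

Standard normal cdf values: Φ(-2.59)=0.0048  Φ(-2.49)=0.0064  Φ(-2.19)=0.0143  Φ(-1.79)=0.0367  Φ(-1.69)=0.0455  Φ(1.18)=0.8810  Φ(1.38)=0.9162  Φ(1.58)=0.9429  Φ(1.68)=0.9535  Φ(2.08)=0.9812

Lower: z₀ + z₁ = -0.233 + (-1.960) = -2.193; 1 − a(z₀+z₁) = 1 − (0.056)(-2.193) = 1.1228; argument = -0.233 + (-2.193)/1.1228 = -2.1861 → -2.19.
α₁ = Φ(-2.19) = 0.0143; rank = round(250 × 0.0143) = 4; θ*₍4₎ = 5.492.
Upper: z₀ + z₂ = 1.727; 1 − a(z₀+z₂) = 0.9033; argument = 1.6789 → 1.68; α₂ = 0.9535; rank = 238; θ*₍238₎ = 9.691.

(5.492, 9.691)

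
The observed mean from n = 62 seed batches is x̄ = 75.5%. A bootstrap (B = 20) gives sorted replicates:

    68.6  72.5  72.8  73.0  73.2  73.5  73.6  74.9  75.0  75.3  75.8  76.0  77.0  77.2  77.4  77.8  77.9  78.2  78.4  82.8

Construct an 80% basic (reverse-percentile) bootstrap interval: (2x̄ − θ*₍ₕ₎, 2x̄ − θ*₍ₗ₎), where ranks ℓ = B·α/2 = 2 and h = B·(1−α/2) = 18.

Percentile endpoints at ranks 2 and 18: θ*₍2₎ = 72.5, θ*₍18₎ = 78.2.
Basic interval reflects these around x̄:
  lower = 2 × 75.5 − 78.2 = 72.8
  upper = 2 × 75.5 − 72.5 = 78.5

(72.8, 78.5)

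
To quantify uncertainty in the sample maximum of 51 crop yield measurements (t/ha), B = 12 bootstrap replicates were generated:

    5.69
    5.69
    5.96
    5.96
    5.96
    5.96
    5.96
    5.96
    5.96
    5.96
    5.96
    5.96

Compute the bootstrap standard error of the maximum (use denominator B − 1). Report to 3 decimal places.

Bootstrap SE is the standard deviation of the 12 replicate maximums.
Mean of replicates: (5.69 + 5.69 + 5.96 + 5.96 + 5.96 + 5.96 + 5.96 + 5.96 + 5.96 + 5.96 + 5.96 + 5.96) / 12 = 70.9800 / 12 = 5.9150
Sum of squared deviations: (−0.2250)² + (−0.2250)² + (+0.0450)² + (+0.0450)² + (+0.0450)² + (+0.0450)² + (+0.0450)² + (+0.0450)² + (+0.0450)² + (+0.0450)² + (+0.0450)² + (+0.0450)² = 0.1215
Variance = 0.1215 / 11 = 0.0110
SE* = √0.0110

SE* = 0.105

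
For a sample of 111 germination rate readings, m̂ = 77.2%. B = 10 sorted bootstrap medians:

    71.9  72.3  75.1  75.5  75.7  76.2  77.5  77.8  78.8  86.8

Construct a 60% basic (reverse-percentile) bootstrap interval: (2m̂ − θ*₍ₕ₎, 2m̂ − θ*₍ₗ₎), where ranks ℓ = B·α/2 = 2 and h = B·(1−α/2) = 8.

Percentile endpoints at ranks 2 and 8: θ*₍2₎ = 72.3, θ*₍8₎ = 77.8.
Basic interval reflects these around m̂:
  lower = 2 × 77.2 − 77.8 = 76.6
  upper = 2 × 77.2 − 72.3 = 82.1

(76.6, 82.1)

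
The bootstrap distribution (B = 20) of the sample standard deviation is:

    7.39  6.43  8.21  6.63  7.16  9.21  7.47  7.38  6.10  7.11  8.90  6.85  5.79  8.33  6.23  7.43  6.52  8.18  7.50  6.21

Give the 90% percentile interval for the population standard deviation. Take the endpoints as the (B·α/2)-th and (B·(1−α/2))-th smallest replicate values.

(5.79, 8.90)

Sorted replicates: 5.79, 6.10, 6.21, 6.23, 6.43, 6.52, 6.63, 6.85, 7.11, 7.16, 7.38, 7.39, 7.43, 7.47, 7.50, 8.18, 8.21, 8.33, 8.90, 9.21
α = 0.10; lower rank = 20 × 0.050 = 1; upper rank = 20 × 0.950 = 19.
The 1st smallest replicate is 5.79; the 19th is 8.90.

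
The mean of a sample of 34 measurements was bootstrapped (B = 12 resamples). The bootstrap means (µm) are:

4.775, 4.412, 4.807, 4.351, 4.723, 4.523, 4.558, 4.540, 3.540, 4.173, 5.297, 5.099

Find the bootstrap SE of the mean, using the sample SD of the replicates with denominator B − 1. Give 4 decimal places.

Bootstrap SE is the standard deviation of the 12 replicate means.
Mean of replicates: (4.775 + 4.412 + 4.807 + 4.351 + 4.723 + 4.523 + 4.558 + 4.540 + 3.540 + 4.173 + 5.297 + 5.099) / 12 = 54.79800 / 12 = 4.56650
Sum of squared deviations: (+0.20850)² + (−0.15450)² + (+0.24050)² + (−0.21550)² + (+0.15650)² + (−0.04350)² + (−0.00850)² + (−0.02650)² + (−1.02650)² + (−0.39350)² + (+0.73050)² + (+0.53250)² = 2.22451
Variance = 2.22451 / 11 = 0.20223
SE* = √0.20223

SE* = 0.4497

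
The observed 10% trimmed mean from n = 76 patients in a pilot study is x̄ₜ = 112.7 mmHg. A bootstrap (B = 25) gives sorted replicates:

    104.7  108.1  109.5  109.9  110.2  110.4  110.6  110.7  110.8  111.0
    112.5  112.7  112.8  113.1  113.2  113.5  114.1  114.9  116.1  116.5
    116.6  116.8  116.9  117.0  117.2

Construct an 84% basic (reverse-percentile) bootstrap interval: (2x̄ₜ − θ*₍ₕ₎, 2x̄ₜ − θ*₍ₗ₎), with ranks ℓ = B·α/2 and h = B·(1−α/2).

Percentile endpoints at ranks 2 and 23: θ*₍2₎ = 108.1, θ*₍23₎ = 116.9.
Basic interval reflects these around x̄ₜ:
  lower = 2 × 112.7 − 116.9 = 108.5
  upper = 2 × 112.7 − 108.1 = 117.3

(108.5, 117.3)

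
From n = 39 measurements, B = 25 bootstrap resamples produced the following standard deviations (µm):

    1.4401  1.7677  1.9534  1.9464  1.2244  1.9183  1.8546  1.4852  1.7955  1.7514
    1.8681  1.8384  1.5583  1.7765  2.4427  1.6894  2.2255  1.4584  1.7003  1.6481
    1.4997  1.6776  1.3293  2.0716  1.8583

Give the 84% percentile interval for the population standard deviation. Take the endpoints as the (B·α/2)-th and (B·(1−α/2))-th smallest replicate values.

(1.3293, 2.0716)

Sorted replicates: 1.2244, 1.3293, 1.4401, 1.4584, 1.4852, 1.4997, 1.5583, 1.6481, 1.6776, 1.6894, 1.7003, 1.7514, 1.7677, 1.7765, 1.7955, 1.8384, 1.8546, 1.8583, 1.8681, 1.9183, 1.9464, 1.9534, 2.0716, 2.2255, 2.4427
α = 0.16; lower rank = 25 × 0.080 = 2; upper rank = 25 × 0.920 = 23.
The 2nd smallest replicate is 1.3293; the 23rd is 2.0716.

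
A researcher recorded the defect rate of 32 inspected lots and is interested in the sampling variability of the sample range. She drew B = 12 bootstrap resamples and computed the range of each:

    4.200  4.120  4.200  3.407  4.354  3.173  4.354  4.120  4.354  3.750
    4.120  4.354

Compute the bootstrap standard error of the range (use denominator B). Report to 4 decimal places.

SE* = 0.3765

Bootstrap SE is the standard deviation of the 12 replicate ranges.
Mean of replicates: (4.200 + 4.120 + 4.200 + 3.407 + 4.354 + 3.173 + 4.354 + 4.120 + 4.354 + 3.750 + 4.120 + 4.354) / 12 = 48.50600 / 12 = 4.04217
Sum of squared deviations: (+0.15783)² + (+0.07783)² + (+0.15783)² + (−0.63517)² + (+0.31183)² + (−0.86917)² + (+0.31183)² + (+0.07783)² + (+0.31183)² + (−0.29217)² + (+0.07783)² + (+0.31183)² = 1.70121
Variance = 1.70121 / 12 = 0.14177
SE* = √0.14177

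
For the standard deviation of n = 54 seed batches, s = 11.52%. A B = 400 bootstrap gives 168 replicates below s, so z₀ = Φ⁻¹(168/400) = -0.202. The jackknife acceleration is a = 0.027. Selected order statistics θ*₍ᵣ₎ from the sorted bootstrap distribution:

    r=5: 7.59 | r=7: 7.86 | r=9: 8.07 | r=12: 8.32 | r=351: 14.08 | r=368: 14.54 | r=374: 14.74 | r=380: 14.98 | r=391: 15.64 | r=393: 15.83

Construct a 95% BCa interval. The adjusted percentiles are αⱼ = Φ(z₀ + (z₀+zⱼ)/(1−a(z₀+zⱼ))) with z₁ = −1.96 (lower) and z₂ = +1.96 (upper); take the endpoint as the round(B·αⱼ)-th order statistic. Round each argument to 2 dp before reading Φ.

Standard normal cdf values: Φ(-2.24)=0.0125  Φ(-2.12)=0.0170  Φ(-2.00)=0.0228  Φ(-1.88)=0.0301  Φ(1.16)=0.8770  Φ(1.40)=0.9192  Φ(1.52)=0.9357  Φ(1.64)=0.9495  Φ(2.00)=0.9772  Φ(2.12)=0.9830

(7.59, 14.98)

Lower: z₀ + z₁ = -0.202 + (-1.960) = -2.162; 1 − a(z₀+z₁) = 1 − (0.027)(-2.162) = 1.0584; argument = -0.202 + (-2.162)/1.0584 = -2.2448 → -2.24.
α₁ = Φ(-2.24) = 0.0125; rank = round(400 × 0.0125) = 5; θ*₍5₎ = 7.59.
Upper: z₀ + z₂ = 1.758; 1 − a(z₀+z₂) = 0.9525; argument = 1.6436 → 1.64; α₂ = 0.9495; rank = 380; θ*₍380₎ = 14.98.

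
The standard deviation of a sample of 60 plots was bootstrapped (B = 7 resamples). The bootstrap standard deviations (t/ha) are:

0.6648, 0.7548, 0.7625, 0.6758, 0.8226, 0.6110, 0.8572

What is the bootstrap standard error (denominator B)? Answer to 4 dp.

SE* = 0.0824

Bootstrap SE is the standard deviation of the 7 replicate standard deviations.
Mean of replicates: (0.6648 + 0.7548 + 0.7625 + 0.6758 + 0.8226 + 0.6110 + 0.8572) / 7 = 5.14870 / 7 = 0.73553
Sum of squared deviations: (−0.07073)² + (+0.01927)² + (+0.02697)² + (−0.05973)² + (+0.08707)² + (−0.12453)² + (+0.12167)² = 0.04756
Variance = 0.04756 / 7 = 0.00679
SE* = √0.00679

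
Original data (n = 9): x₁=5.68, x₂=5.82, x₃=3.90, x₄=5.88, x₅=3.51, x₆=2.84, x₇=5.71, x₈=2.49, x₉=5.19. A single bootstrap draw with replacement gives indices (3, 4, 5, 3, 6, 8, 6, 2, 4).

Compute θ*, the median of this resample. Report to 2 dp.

θ* = 3.90

Resample values: 3.90, 5.88, 3.51, 3.90, 2.84, 2.49, 2.84, 5.82, 5.88.
Sorted: 2.49, 2.84, 2.84, 3.51, 3.90, 3.90, 5.82, 5.88, 5.88
Median = middle value = 3.90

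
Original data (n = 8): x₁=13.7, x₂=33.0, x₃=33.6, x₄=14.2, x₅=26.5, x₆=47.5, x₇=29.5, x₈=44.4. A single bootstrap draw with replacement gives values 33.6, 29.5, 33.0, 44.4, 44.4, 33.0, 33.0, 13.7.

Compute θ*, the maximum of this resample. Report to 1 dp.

Maximum = 44.4

θ* = 44.4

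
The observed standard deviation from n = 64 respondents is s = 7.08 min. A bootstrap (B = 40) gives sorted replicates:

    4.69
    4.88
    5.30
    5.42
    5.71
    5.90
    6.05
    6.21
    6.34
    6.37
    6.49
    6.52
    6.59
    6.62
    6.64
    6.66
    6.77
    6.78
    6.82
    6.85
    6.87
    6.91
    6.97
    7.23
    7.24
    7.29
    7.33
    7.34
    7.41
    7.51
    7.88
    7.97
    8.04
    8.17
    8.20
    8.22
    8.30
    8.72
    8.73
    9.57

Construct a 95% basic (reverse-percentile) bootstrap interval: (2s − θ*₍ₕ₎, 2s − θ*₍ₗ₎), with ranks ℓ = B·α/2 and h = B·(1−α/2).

Percentile endpoints at ranks 1 and 39: θ*₍1₎ = 4.69, θ*₍39₎ = 8.73.
Basic interval reflects these around s:
  lower = 2 × 7.08 − 8.73 = 5.43
  upper = 2 × 7.08 − 4.69 = 9.47

(5.43, 9.47)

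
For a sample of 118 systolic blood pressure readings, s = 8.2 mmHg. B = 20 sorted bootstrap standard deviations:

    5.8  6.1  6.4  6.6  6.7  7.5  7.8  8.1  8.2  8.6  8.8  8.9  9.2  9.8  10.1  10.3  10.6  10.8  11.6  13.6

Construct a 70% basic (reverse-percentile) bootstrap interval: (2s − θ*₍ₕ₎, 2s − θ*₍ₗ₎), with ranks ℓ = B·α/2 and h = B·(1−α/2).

(5.8, 10.0)

Percentile endpoints at ranks 3 and 17: θ*₍3₎ = 6.4, θ*₍17₎ = 10.6.
Basic interval reflects these around s:
  lower = 2 × 8.2 − 10.6 = 5.8
  upper = 2 × 8.2 − 6.4 = 10.0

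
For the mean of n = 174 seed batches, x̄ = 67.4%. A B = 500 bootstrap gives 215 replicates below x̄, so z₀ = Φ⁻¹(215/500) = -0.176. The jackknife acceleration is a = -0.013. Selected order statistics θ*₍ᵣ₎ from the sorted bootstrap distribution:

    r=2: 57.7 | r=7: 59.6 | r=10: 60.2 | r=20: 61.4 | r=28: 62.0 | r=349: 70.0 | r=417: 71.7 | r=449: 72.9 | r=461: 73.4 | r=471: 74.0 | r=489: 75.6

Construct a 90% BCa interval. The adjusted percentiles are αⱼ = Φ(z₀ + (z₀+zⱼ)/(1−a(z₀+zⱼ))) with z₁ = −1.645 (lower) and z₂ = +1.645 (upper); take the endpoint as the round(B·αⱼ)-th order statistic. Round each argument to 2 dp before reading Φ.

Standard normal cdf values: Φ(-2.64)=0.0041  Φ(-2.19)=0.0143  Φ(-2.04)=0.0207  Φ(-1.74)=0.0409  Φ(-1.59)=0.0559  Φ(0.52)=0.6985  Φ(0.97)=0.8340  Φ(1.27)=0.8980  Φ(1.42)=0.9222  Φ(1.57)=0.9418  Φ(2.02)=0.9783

(60.2, 72.9)

Lower: z₀ + z₁ = -0.176 + (-1.645) = -1.821; 1 − a(z₀+z₁) = 1 − (-0.013)(-1.821) = 0.9763; argument = -0.176 + (-1.821)/0.9763 = -2.0412 → -2.04.
α₁ = Φ(-2.04) = 0.0207; rank = round(500 × 0.0207) = 10; θ*₍10₎ = 60.2.
Upper: z₀ + z₂ = 1.469; 1 − a(z₀+z₂) = 1.0191; argument = 1.2655 → 1.27; α₂ = 0.8980; rank = 449; θ*₍449₎ = 72.9.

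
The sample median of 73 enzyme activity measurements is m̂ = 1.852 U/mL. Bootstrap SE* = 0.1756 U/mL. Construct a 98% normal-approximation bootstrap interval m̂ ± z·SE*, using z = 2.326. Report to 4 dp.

Margin = 2.326 × 0.1756 = 0.40845
Interval: 1.852 ± 0.40845

(1.4436, 2.2604)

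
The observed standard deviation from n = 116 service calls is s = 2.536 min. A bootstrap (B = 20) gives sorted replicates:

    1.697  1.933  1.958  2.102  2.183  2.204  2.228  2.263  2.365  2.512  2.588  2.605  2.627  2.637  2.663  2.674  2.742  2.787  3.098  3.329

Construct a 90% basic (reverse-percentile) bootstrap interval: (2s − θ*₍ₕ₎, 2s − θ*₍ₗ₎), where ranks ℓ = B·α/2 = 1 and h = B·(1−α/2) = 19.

Percentile endpoints at ranks 1 and 19: θ*₍1₎ = 1.697, θ*₍19₎ = 3.098.
Basic interval reflects these around s:
  lower = 2 × 2.536 − 3.098 = 1.974
  upper = 2 × 2.536 − 1.697 = 3.375

(1.974, 3.375)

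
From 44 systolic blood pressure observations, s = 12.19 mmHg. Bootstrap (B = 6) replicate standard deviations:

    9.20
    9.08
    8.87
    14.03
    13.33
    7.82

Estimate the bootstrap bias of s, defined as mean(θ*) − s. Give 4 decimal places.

mean(θ*) = (9.20 + 9.08 + 8.87 + 14.03 + 13.33 + 7.82) / 6 = 10.38833
bias = 10.38833 − 12.19

bias = −1.8017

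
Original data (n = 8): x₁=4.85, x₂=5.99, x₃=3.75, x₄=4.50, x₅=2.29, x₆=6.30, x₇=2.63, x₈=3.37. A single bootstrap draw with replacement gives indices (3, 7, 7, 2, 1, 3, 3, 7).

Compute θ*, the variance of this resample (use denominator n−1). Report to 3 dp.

Resample values: 3.75, 2.63, 2.63, 5.99, 4.85, 3.75, 3.75, 2.63.
Mean = 3.7475; sum of squared deviations = 9.9908
s² = 9.9908 / 7 = 1.4273

θ* = 1.427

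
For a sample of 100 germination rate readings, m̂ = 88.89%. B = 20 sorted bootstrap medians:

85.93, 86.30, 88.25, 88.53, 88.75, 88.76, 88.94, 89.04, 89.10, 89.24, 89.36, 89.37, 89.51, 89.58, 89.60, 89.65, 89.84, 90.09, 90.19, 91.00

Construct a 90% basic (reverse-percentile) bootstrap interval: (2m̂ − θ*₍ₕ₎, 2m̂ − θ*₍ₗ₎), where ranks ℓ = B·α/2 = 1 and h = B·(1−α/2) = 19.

Percentile endpoints at ranks 1 and 19: θ*₍1₎ = 85.93, θ*₍19₎ = 90.19.
Basic interval reflects these around m̂:
  lower = 2 × 88.89 − 90.19 = 87.59
  upper = 2 × 88.89 − 85.93 = 91.85

(87.59, 91.85)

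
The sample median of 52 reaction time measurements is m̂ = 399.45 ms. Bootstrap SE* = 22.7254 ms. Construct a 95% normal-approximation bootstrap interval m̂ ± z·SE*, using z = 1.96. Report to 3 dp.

(354.908, 443.992)

Margin = 1.96 × 22.7254 = 44.5418
Interval: 399.45 ± 44.5418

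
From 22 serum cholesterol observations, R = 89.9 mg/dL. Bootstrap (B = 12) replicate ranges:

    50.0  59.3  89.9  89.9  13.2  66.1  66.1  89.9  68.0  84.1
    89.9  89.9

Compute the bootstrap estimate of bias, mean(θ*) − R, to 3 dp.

bias = −18.542

mean(θ*) = (50.0 + 59.3 + 89.9 + 89.9 + 13.2 + 66.1 + 66.1 + 89.9 + 68.0 + 84.1 + 89.9 + 89.9) / 12 = 71.3583
bias = 71.3583 − 89.9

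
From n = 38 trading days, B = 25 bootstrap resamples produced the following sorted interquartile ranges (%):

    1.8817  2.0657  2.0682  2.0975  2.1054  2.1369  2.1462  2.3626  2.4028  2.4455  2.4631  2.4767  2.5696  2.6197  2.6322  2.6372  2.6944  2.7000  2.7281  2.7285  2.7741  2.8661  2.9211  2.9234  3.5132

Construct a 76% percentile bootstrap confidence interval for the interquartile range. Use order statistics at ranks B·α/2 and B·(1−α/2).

(2.0682, 2.8661)

α = 0.24; lower rank = 25 × 0.120 = 3; upper rank = 25 × 0.880 = 22.
The 3rd smallest replicate is 2.0682; the 22nd is 2.8661.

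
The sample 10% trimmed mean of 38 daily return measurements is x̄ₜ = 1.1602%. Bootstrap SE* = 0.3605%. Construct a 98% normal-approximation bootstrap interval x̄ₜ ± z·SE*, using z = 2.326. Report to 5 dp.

Margin = 2.326 × 0.3605 = 0.838523
Interval: 1.1602 ± 0.838523

(0.32168, 1.99872)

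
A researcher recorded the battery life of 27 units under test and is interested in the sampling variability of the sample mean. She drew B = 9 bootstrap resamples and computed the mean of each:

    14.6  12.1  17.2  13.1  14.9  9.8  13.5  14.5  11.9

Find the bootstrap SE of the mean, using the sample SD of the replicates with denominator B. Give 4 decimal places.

Bootstrap SE is the standard deviation of the 9 replicate means.
Mean of replicates: (14.6 + 12.1 + 17.2 + 13.1 + 14.9 + 9.8 + 13.5 + 14.5 + 11.9) / 9 = 121.60000 / 9 = 13.51111
Sum of squared deviations: (+1.08889)² + (−1.41111)² + (+3.68889)² + (−0.41111)² + (+1.38889)² + (−3.71111)² + (−0.01111)² + (+0.98889)² + (−1.61111)² = 36.22889
Variance = 36.22889 / 9 = 4.02543
SE* = √4.02543

SE* = 2.0063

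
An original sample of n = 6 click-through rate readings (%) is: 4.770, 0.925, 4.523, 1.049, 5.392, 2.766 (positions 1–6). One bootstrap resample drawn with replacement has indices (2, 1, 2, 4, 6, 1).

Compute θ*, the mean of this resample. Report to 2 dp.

Resample values: 0.925, 4.770, 0.925, 1.049, 2.766, 4.770.
Mean = (0.925 + 4.770 + 0.925 + 1.049 + 2.766 + 4.770) / 6 = 15.2050 / 6 = 2.53

θ* = 2.53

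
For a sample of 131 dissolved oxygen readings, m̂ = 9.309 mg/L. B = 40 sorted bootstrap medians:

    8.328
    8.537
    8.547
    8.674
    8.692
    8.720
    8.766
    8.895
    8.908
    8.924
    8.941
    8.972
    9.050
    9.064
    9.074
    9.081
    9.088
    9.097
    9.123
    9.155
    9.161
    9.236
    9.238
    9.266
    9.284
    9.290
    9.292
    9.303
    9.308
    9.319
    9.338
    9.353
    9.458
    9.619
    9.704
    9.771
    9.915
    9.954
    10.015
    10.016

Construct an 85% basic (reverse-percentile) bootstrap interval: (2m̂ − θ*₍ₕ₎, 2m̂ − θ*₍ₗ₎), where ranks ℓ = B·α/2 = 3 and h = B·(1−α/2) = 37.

(8.703, 10.071)

Percentile endpoints at ranks 3 and 37: θ*₍3₎ = 8.547, θ*₍37₎ = 9.915.
Basic interval reflects these around m̂:
  lower = 2 × 9.309 − 9.915 = 8.703
  upper = 2 × 9.309 − 8.547 = 10.071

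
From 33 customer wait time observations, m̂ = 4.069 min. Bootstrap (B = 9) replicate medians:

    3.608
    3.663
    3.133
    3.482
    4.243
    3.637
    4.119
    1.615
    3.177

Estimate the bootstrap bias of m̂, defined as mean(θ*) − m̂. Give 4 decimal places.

bias = −0.6604

mean(θ*) = (3.608 + 3.663 + 3.133 + 3.482 + 4.243 + 3.637 + 4.119 + 1.615 + 3.177) / 9 = 3.40856
bias = 3.40856 − 4.069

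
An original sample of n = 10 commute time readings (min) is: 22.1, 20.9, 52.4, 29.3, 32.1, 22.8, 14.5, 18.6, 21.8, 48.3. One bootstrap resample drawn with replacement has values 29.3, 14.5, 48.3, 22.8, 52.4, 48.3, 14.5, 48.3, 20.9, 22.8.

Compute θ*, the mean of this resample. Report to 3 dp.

Mean = (29.3 + 14.5 + 48.3 + 22.8 + 52.4 + 48.3 + 14.5 + 48.3 + 20.9 + 22.8) / 10 = 322.10 / 10 = 32.210

θ* = 32.210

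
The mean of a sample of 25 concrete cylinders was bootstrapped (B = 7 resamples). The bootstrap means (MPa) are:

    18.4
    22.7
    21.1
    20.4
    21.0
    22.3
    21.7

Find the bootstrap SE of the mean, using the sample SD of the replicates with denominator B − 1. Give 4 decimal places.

SE* = 1.4229

Bootstrap SE is the standard deviation of the 7 replicate means.
Mean of replicates: (18.4 + 22.7 + 21.1 + 20.4 + 21.0 + 22.3 + 21.7) / 7 = 147.60000 / 7 = 21.08571
Sum of squared deviations: (−2.68571)² + (+1.61429)² + (+0.01429)² + (−0.68571)² + (−0.08571)² + (+1.21429)² + (+0.61429)² = 12.14857
Variance = 12.14857 / 6 = 2.02476
SE* = √2.02476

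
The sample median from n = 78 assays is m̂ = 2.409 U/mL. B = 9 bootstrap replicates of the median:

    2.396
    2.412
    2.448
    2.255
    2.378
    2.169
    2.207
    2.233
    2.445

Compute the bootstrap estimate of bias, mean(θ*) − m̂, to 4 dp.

bias = −0.0820

mean(θ*) = (2.396 + 2.412 + 2.448 + 2.255 + 2.378 + 2.169 + 2.207 + 2.233 + 2.445) / 9 = 2.32700
bias = 2.32700 − 2.409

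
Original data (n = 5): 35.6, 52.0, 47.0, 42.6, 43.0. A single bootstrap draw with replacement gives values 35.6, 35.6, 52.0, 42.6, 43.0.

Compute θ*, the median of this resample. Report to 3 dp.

Sorted: 35.6, 35.6, 42.6, 43.0, 52.0
Median = middle value = 42.600

θ* = 42.600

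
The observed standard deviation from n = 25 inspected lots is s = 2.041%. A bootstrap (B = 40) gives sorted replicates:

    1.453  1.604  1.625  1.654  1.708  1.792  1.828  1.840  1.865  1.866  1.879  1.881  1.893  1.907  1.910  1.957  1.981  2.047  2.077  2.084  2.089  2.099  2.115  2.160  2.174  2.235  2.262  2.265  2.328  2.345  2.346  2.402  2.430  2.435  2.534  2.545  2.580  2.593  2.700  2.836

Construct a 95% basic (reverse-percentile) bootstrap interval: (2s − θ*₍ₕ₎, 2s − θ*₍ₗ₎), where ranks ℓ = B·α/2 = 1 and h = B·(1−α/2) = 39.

Percentile endpoints at ranks 1 and 39: θ*₍1₎ = 1.453, θ*₍39₎ = 2.700.
Basic interval reflects these around s:
  lower = 2 × 2.041 − 2.700 = 1.382
  upper = 2 × 2.041 − 1.453 = 2.629

(1.382, 2.629)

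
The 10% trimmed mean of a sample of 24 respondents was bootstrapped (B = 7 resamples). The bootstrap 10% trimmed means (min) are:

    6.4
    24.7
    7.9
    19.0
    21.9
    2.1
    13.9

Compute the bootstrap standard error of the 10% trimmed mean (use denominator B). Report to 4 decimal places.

SE* = 7.9089

Bootstrap SE is the standard deviation of the 7 replicate 10% trimmed means.
Mean of replicates: (6.4 + 24.7 + 7.9 + 19.0 + 21.9 + 2.1 + 13.9) / 7 = 95.90000 / 7 = 13.70000
Sum of squared deviations: (−7.30000)² + (+11.00000)² + (−5.80000)² + (+5.30000)² + (+8.20000)² + (−11.60000)² + (+0.20000)² = 437.86000
Variance = 437.86000 / 7 = 62.55143
SE* = √62.55143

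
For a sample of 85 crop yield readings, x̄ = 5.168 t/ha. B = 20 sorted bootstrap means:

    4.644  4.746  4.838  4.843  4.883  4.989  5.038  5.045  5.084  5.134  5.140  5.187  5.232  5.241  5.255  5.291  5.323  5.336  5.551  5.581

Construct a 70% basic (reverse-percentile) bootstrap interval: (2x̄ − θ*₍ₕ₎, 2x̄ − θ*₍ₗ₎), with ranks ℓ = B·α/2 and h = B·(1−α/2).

Percentile endpoints at ranks 3 and 17: θ*₍3₎ = 4.838, θ*₍17₎ = 5.323.
Basic interval reflects these around x̄:
  lower = 2 × 5.168 − 5.323 = 5.013
  upper = 2 × 5.168 − 4.838 = 5.498

(5.013, 5.498)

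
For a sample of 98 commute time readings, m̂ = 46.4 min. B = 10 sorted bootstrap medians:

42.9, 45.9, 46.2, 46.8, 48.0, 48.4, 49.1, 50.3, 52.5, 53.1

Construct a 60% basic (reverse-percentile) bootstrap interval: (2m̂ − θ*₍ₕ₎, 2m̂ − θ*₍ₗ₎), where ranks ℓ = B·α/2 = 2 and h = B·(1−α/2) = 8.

(42.5, 46.9)

Percentile endpoints at ranks 2 and 8: θ*₍2₎ = 45.9, θ*₍8₎ = 50.3.
Basic interval reflects these around m̂:
  lower = 2 × 46.4 − 50.3 = 42.5
  upper = 2 × 46.4 − 45.9 = 46.9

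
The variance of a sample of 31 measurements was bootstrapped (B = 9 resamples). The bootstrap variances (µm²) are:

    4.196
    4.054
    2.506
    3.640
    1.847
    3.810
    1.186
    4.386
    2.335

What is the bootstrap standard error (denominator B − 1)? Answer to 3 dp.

Bootstrap SE is the standard deviation of the 9 replicate variances.
Mean of replicates: (4.196 + 4.054 + 2.506 + 3.640 + 1.847 + 3.810 + 1.186 + 4.386 + 2.335) / 9 = 27.9600 / 9 = 3.1067
Sum of squared deviations: (+1.0893)² + (+0.9473)² + (−0.6007)² + (+0.5333)² + (−1.2597)² + (+0.7033)² + (−1.9207)² + (+1.2793)² + (−0.7717)² = 10.7319
Variance = 10.7319 / 8 = 1.3415
SE* = √1.3415

SE* = 1.158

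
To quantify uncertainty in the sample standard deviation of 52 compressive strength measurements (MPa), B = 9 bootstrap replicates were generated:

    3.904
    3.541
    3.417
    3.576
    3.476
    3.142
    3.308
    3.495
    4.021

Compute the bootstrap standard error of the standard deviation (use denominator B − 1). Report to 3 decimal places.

Bootstrap SE is the standard deviation of the 9 replicate standard deviations.
Mean of replicates: (3.904 + 3.541 + 3.417 + 3.576 + 3.476 + 3.142 + 3.308 + 3.495 + 4.021) / 9 = 31.88000 / 9 = 3.54222
Sum of squared deviations: (+0.36178)² + (−0.00122)² + (−0.12522)² + (+0.03378)² + (−0.06622)² + (−0.40022)² + (−0.23422)² + (−0.04722)² + (+0.47878)² = 0.59859
Variance = 0.59859 / 8 = 0.07482
SE* = √0.07482

SE* = 0.274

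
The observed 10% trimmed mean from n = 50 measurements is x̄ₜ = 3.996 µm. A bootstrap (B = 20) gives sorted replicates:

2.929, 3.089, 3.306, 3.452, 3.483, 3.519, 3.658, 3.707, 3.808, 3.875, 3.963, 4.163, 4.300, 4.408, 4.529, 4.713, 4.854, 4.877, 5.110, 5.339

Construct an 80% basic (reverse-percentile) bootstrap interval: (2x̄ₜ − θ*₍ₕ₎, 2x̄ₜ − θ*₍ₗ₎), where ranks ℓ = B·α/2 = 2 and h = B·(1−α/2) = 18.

Percentile endpoints at ranks 2 and 18: θ*₍2₎ = 3.089, θ*₍18₎ = 4.877.
Basic interval reflects these around x̄ₜ:
  lower = 2 × 3.996 − 4.877 = 3.115
  upper = 2 × 3.996 − 3.089 = 4.903

(3.115, 4.903)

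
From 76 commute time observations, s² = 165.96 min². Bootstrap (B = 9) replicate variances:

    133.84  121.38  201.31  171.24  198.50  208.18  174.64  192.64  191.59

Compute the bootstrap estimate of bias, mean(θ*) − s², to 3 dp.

mean(θ*) = (133.84 + 121.38 + 201.31 + 171.24 + 198.50 + 208.18 + 174.64 + 192.64 + 191.59) / 9 = 177.0356
bias = 177.0356 − 165.96

bias = +11.076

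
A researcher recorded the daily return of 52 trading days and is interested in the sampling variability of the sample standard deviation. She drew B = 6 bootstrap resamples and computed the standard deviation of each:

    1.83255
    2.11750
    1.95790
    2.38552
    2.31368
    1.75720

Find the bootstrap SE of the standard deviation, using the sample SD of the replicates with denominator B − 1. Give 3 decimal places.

SE* = 0.256

Bootstrap SE is the standard deviation of the 6 replicate standard deviations.
Mean of replicates: (1.83255 + 2.11750 + 1.95790 + 2.38552 + 2.31368 + 1.75720) / 6 = 12.364350 / 6 = 2.060725
Sum of squared deviations: (−0.228175)² + (+0.056775)² + (−0.102825)² + (+0.324795)² + (+0.252955)² + (−0.303525)² = 0.327466
Variance = 0.327466 / 5 = 0.065493
SE* = √0.065493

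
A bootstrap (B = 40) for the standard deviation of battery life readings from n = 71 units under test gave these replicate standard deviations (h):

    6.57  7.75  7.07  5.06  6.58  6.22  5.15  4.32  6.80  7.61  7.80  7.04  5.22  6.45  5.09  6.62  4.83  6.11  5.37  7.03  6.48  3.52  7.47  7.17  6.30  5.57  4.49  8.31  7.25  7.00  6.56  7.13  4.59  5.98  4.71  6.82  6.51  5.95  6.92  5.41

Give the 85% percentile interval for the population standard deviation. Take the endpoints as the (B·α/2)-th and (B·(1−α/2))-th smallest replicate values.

(4.49, 7.61)

Sorted replicates: 3.52, 4.32, 4.49, 4.59, 4.71, 4.83, 5.06, 5.09, 5.15, 5.22, 5.37, 5.41, 5.57, 5.95, 5.98, 6.11, 6.22, 6.30, 6.45, 6.48, 6.51, 6.56, 6.57, 6.58, 6.62, 6.80, 6.82, 6.92, 7.00, 7.03, 7.04, 7.07, 7.13, 7.17, 7.25, 7.47, 7.61, 7.75, 7.80, 8.31
α = 0.15; lower rank = 40 × 0.075 = 3; upper rank = 40 × 0.925 = 37.
The 3rd smallest replicate is 4.49; the 37th is 7.61.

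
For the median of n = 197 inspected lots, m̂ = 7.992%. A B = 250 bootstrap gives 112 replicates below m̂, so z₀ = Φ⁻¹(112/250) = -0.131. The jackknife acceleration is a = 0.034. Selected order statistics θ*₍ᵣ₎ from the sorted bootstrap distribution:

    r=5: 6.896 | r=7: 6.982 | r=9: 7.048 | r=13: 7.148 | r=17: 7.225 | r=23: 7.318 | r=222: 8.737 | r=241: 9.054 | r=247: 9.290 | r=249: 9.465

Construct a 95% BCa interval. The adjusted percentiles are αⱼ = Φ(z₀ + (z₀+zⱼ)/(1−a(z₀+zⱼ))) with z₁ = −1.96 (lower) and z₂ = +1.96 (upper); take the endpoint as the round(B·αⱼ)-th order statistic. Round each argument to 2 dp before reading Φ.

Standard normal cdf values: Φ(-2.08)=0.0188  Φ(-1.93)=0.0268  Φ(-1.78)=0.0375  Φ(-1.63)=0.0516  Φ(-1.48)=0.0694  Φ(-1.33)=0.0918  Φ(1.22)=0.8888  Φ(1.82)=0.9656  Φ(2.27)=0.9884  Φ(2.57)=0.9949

(6.896, 9.054)

Lower: z₀ + z₁ = -0.131 + (-1.960) = -2.091; 1 − a(z₀+z₁) = 1 − (0.034)(-2.091) = 1.0711; argument = -0.131 + (-2.091)/1.0711 = -2.0832 → -2.08.
α₁ = Φ(-2.08) = 0.0188; rank = round(250 × 0.0188) = 5; θ*₍5₎ = 6.896.
Upper: z₀ + z₂ = 1.829; 1 − a(z₀+z₂) = 0.9378; argument = 1.8193 → 1.82; α₂ = 0.9656; rank = 241; θ*₍241₎ = 9.054.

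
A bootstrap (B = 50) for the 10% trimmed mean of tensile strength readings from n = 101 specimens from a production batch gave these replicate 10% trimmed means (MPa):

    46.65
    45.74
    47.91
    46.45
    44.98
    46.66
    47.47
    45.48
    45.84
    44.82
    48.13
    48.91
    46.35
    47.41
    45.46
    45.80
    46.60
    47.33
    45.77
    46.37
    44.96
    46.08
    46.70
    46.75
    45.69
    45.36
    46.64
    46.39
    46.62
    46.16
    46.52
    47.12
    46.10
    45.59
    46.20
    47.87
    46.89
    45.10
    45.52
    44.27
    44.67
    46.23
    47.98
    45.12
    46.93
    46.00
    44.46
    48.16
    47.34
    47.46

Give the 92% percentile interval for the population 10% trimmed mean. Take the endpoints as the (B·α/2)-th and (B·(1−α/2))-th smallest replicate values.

Sorted replicates: 44.27, 44.46, 44.67, 44.82, 44.96, 44.98, 45.10, 45.12, 45.36, 45.46, 45.48, 45.52, 45.59, 45.69, 45.74, 45.77, 45.80, 45.84, 46.00, 46.08, 46.10, 46.16, 46.20, 46.23, 46.35, 46.37, 46.39, 46.45, 46.52, 46.60, 46.62, 46.64, 46.65, 46.66, 46.70, 46.75, 46.89, 46.93, 47.12, 47.33, 47.34, 47.41, 47.46, 47.47, 47.87, 47.91, 47.98, 48.13, 48.16, 48.91
α = 0.08; lower rank = 50 × 0.040 = 2; upper rank = 50 × 0.960 = 48.
The 2nd smallest replicate is 44.46; the 48th is 48.13.

(44.46, 48.13)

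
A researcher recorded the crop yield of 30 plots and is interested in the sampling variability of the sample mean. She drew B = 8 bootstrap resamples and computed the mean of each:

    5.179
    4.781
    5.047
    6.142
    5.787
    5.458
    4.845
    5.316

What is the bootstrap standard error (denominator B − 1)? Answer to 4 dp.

Bootstrap SE is the standard deviation of the 8 replicate means.
Mean of replicates: (5.179 + 4.781 + 5.047 + 6.142 + 5.787 + 5.458 + 4.845 + 5.316) / 8 = 42.55500 / 8 = 5.31937
Sum of squared deviations: (−0.14037)² + (−0.53838)² + (−0.27238)² + (+0.82263)² + (+0.46762)² + (+0.13863)² + (−0.47438)² + (−0.00338)² = 1.52339
Variance = 1.52339 / 7 = 0.21763
SE* = √0.21763

SE* = 0.4665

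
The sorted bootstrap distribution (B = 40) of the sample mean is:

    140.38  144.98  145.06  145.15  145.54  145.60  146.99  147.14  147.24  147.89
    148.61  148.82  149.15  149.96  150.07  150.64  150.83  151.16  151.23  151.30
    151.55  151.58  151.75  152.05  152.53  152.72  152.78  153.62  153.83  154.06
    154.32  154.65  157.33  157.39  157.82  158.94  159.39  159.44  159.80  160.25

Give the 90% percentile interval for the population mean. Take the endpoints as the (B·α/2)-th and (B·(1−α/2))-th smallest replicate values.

(144.98, 159.44)

α = 0.10; lower rank = 40 × 0.050 = 2; upper rank = 40 × 0.950 = 38.
The 2nd smallest replicate is 144.98; the 38th is 159.44.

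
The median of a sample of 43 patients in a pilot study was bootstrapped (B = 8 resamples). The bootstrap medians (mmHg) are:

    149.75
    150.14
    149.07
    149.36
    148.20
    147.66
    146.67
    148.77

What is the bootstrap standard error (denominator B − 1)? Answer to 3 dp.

SE* = 1.147

Bootstrap SE is the standard deviation of the 8 replicate medians.
Mean of replicates: (149.75 + 150.14 + 149.07 + 149.36 + 148.20 + 147.66 + 146.67 + 148.77) / 8 = 1189.6200 / 8 = 148.7025
Sum of squared deviations: (+1.0475)² + (+1.4375)² + (+0.3675)² + (+0.6575)² + (−0.5025)² + (−1.0425)² + (−2.0325)² + (+0.0675)² = 9.2060
Variance = 9.2060 / 7 = 1.3151
SE* = √1.3151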